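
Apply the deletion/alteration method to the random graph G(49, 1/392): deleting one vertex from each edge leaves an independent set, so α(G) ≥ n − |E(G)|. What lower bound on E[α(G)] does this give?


E[|E(G)|] = C(49, 2)·p = 1176 · (1/392) = 3.
E[α(G)] ≥ n − E[|E(G)|] = 49 − 3 = 46.
Numerically: ≈ 46.000.
(This is only a lower bound; the true E[α(G)] may be larger.)

E[α(G)] ≥ 46 ≈ 46.000.


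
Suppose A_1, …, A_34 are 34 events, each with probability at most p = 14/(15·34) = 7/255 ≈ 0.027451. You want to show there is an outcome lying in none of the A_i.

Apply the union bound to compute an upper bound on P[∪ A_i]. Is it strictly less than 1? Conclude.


Union bound: P[∪_{i=1}^{34} A_i] ≤ Σ_i P[A_i] ≤ 34·p = 34·(7/255) = 14/15.
Numerically: 14/15 ≈ 0.933333.
Is 14/15 < 1? YES.
Since P[∪ A_i] ≤ 14/15 < 1, the complement has P[∩ A_i^c] ≥ 1 − 14/15 = 1/15 > 0, so some outcome avoids every A_i.

34·p = 14/15 ≈ 0.933333; existence CERTIFIED by the union bound.


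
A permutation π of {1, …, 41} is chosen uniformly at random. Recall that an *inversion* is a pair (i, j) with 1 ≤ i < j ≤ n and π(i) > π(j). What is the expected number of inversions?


Write X = Σ X_I over the C(41, 2) = 820 pairs i < j, with X_I the indicator of one inversion.
There are 820 indicators.
For each fixed pair i < j, the values π(i) and π(j) are two distinct elements of {1, …, 41} in uniformly random order; by symmetry P[π(i) > π(j)] = 1/2.
By linearity: E[X] = 820 · (1/2) = C(41, 2) · (1/2) = 820/2 = 410 ≈ 410.0000.

E[X] = 410 = 410.0000.


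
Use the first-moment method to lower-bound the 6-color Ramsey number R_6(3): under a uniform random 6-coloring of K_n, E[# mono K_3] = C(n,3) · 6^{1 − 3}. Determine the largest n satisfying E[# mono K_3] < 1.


We need C(n, 3) · 6^{1 − 3} < 1, i.e. C(n, 3) < 6^{3 − 1} = 36.
Check values of n near the boundary:
  n = 3: C(3, 3) = 1; 1 < 36? YES
  n = 4: C(4, 3) = 4; 4 < 36? YES
  n = 5: C(5, 3) = 10; 10 < 36? YES
  n = 6: C(6, 3) = 20; 20 < 36? YES
  n = 7: C(7, 3) = 35; 35 < 36? YES
  n = 8: C(8, 3) = 56; 56 < 36? NO
  n = 9: C(9, 3) = 84; 84 < 36? NO
  n = 10: C(10, 3) = 120; 120 < 36? NO
The largest n with C(n, 3) < 36 is n = 7 (where E[X] = 35/36 ≈ 0.972222). Hence R_6(3) > 7, i.e. R_6(3) ≥ 8.

Largest n = 7; hence R_6(3) > 7.


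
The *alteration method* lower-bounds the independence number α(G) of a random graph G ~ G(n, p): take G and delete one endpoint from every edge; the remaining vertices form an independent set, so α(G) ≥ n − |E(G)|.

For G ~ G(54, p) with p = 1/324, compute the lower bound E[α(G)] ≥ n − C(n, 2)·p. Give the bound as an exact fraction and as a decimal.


E[|E(G)|] = C(54, 2)·p = 1431 · (1/324) = 53/12.
E[α(G)] ≥ n − E[|E(G)|] = 54 − 53/12 = 595/12.
Numerically: ≈ 49.58333.
(This is only a lower bound; the true E[α(G)] may be larger.)

E[α(G)] ≥ 595/12 ≈ 49.58333.


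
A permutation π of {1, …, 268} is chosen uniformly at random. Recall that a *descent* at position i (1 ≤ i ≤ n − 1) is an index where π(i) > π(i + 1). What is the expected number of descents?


Write X = Σ X_I over i = 1, …, 267, with X_I the indicator of one descent.
There are 267 indicators.
For each fixed i, the pair (π(i), π(i+1)) is a uniformly random ordered pair of distinct values from {1, …, 268}; by symmetry P[π(i) > π(i+1)] = 1/2.
By linearity: E[X] = 267 · (1/2) = (268 − 1) · (1/2) = 267/2 ≈ 133.500000.

E[X] = 267/2 = 133.500000.


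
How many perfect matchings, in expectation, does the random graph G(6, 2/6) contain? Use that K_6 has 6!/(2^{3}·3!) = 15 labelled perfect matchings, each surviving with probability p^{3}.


K_6 has 6!/(2^{3}·3!) = 15 labelled perfect matchings.
For each such perfect matching H, let X_H = 1 if all 3 edges of H are present in G. Then P[X_H = 1] = p^{3} = (1/3)^{3} = 1/27.
Summing the indicators: E[X] = Σ_H E[X_H] = 15 · p^{3} = 15 · 1/27 = 5/9.
Numerically: E[X] ≈ 0.556.

E[X] = 15 · (1/3)^{3} = 5/9 ≈ 0.556.


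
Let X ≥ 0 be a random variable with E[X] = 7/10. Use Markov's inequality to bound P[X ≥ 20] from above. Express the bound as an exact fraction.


μ = E[X] = 7/10, a = 20.
Markov: P[X ≥ 20] ≤ μ/a = (7/10)/20 = 7/200.
Numerically: ≈ 0.0350.
(Since a = 20 > μ = 0.7000, the bound 7/200 is < 1 and informative.)

P[X ≥ 20] ≤ 7/200 ≈ 0.0350.


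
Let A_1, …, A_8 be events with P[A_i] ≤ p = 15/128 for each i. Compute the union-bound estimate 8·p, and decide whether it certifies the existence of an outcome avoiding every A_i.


Union bound: P[∪_{i=1}^{8} A_i] ≤ Σ_i P[A_i] ≤ 8·p = 8·(15/128) = 15/16.
Numerically: 15/16 ≈ 0.9375.
Is 15/16 < 1? YES.
Since P[∪ A_i] ≤ 15/16 < 1, the complement has P[∩ A_i^c] ≥ 1 − 15/16 = 1/16 > 0, so some outcome avoids every A_i.

8·p = 15/16 ≈ 0.9375; existence CERTIFIED by the union bound.


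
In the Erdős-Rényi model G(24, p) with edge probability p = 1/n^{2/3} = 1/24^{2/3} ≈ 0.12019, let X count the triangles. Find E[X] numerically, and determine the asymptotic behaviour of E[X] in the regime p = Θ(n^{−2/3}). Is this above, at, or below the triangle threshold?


Number of potential triangles: C(24, 3) = 2024.
Each occurs with probability p³ ≈ (0.12019)³ ≈ 1.7361111e-03.
By linearity: E[X] = C(24, 3)·p³ ≈ 2024 · 1.7361111e-03 ≈ 3.51389.
Since α = 2/3 < 1, p = c/n^{2/3} ≫ 1/n is above the triangle threshold p ~ 1/n. Asymptotically E[X] ~ (c³/6)·n^{3(1−α)} = (1³/6)·n^{1} → ∞; triangles are abundant w.h.p.

E[X] ≈ 3.51389; in regime p = Θ(1/n^{2/3}) E[X] diverges (above the triangle threshold p ~ 1/n).


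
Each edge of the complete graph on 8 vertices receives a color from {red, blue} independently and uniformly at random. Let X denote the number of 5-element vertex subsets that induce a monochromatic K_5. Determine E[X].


Let X = Σ_S X_S over the C(8, 5) = 56 subsets S of size 5, where X_S = 1 if the K_5 on S is monochromatic.
For a fixed S, the K_5 on S has C(5, 2) = 10 edges. P[all 10 edges red] = (1/2)^10, and likewise for blue, so P[monochromatic] = 2·(1/2)^10 = 2^{1 − 10} = 1/512.
By linearity: E[X] = C(8, 5) · 2^{1 − 10} = 56 · 1/512 = 7/64.
Numerically: E[X] ≈ 0.1094.

E[X] = C(8,5)·2^(1−C(5,2)) = 7/64 ≈ 0.1094.


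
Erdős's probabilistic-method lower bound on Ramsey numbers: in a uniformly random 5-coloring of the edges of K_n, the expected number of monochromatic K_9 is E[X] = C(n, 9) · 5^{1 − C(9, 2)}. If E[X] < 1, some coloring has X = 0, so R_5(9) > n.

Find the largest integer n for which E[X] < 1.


We need C(n, 9) · 5^{1 − 36} < 1, i.e. C(n, 9) < 5^{36 − 1} = 2910383045673370361328125.
Check values of n near the boundary:
  n = 2167: C(2167, 9) = 2855899084841489792706810; 2855899084841489792706810 < 2910383045673370361328125? YES
  n = 2168: C(2168, 9) = 2867804175977929537095120; 2867804175977929537095120 < 2910383045673370361328125? YES
  n = 2169: C(2169, 9) = 2879753360044504243499683; 2879753360044504243499683 < 2910383045673370361328125? YES
  n = 2170: C(2170, 9) = 2891746779868845075610510; 2891746779868845075610510 < 2910383045673370361328125? YES
  n = 2171: C(2171, 9) = 2903784578674959601827205; 2903784578674959601827205 < 2910383045673370361328125? YES
  n = 2172: C(2172, 9) = 2915866900084148060642020; 2915866900084148060642020 < 2910383045673370361328125? NO
  n = 2173: C(2173, 9) = 2927993888115921319674265; 2927993888115921319674265 < 2910383045673370361328125? NO
  n = 2174: C(2174, 9) = 2940165687188920530702934; 2940165687188920530702934 < 2910383045673370361328125? NO
The largest n with C(n, 9) < 2910383045673370361328125 is n = 2171 (where E[X] = 580756915734991920365441/582076609134674072265625 ≈ 0.99773). Hence R_5(9) > 2171, i.e. R_5(9) ≥ 2172.

Largest n = 2171; hence R_5(9) > 2171.


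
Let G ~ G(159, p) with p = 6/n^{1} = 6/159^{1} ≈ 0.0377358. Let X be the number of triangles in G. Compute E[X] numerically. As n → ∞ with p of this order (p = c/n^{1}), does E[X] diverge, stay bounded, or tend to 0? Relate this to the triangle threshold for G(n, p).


Number of potential triangles: C(159, 3) = 657359.
Each occurs with probability p³ ≈ (0.0377358)³ ≈ 5.37356341e-05.
By linearity: E[X] = C(159, 3)·p³ ≈ 657359 · 5.37356341e-05 ≈ 35.323603.
Here α = 1, so p = 6/n is exactly at the triangle threshold p ~ 1/n. Asymptotically E[X] → c³/6 = 6³/6 = 36 ≈ 36.000000, a bounded constant. In this regime the triangle count is asymptotically Poisson(c³/6).

E[X] ≈ 35.323603; in regime p = Θ(1/n^{1}) E[X] stays bounded (at the triangle threshold p ~ 1/n).


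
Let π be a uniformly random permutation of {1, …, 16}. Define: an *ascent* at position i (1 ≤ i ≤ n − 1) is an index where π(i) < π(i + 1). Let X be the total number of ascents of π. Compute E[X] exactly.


Write X = Σ X_I over i = 1, …, 15, with X_I the indicator of one ascent.
There are 15 indicators.
For each fixed i, the pair (π(i), π(i+1)) is a uniformly random ordered pair of distinct values from {1, …, 16}; by symmetry P[π(i) < π(i+1)] = 1/2.
By linearity: E[X] = 15 · (1/2) = (16 − 1) · (1/2) = 15/2 ≈ 7.500000.

E[X] = 15/2 = 7.500000.


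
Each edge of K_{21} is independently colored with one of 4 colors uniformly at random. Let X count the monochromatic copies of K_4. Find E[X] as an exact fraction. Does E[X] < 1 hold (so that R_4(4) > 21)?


E[X] = C(21, 4) · 4^{1 − 6} = 5985 · 4^{−5} = 5985/1024.
As a reduced fraction: E[X] = 5985/1024 ≈ 5.8447.
Is E[X] < 1? NO.
Since E[X] ≥ 1, the first-moment bound is inconclusive at n = 21; it does NOT by itself certify R_4(4) > 21.

E[X] = 5985/1024 ≈ 5.8447; E[X] ≥ 1; first-moment method inconclusive here.


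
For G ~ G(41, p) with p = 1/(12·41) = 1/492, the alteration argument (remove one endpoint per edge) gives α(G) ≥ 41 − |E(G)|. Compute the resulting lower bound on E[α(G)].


E[|E(G)|] = C(41, 2)·p = 820 · (1/492) = 5/3.
E[α(G)] ≥ n − E[|E(G)|] = 41 − 5/3 = 118/3.
Numerically: ≈ 39.333.
(This is only a lower bound; the true E[α(G)] may be larger.)

E[α(G)] ≥ 118/3 ≈ 39.333.


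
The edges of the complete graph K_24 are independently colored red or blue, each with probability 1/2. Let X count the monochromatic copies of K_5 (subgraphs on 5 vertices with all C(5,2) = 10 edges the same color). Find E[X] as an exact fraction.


Let X = Σ_S X_S over the C(24, 5) = 42504 subsets S of size 5, where X_S = 1 if the K_5 on S is monochromatic.
For a fixed S, the K_5 on S has C(5, 2) = 10 edges. P[all 10 edges red] = (1/2)^10, and likewise for blue, so P[monochromatic] = 2·(1/2)^10 = 2^{1 − 10} = 1/512.
By linearity: E[X] = C(24, 5) · 2^{1 − 10} = 42504 · 1/512 = 5313/64.
Numerically: E[X] ≈ 83.01562.

E[X] = C(24,5)·2^(1−C(5,2)) = 5313/64 ≈ 83.01562.


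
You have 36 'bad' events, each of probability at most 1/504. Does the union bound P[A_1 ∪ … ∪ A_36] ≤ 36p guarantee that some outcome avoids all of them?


Union bound: P[∪_{i=1}^{36} A_i] ≤ Σ_i P[A_i] ≤ 36·p = 36·(1/504) = 1/14.
Numerically: 1/14 ≈ 0.07143.
Is 1/14 < 1? YES.
Since P[∪ A_i] ≤ 1/14 < 1, the complement has P[∩ A_i^c] ≥ 1 − 1/14 = 13/14 > 0, so some outcome avoids every A_i.

36·p = 1/14 ≈ 0.07143; existence CERTIFIED by the union bound.


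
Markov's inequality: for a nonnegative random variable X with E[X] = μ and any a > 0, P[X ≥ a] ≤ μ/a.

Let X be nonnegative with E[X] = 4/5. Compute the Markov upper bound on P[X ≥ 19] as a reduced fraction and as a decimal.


μ = E[X] = 4/5, a = 19.
Markov: P[X ≥ 19] ≤ μ/a = (4/5)/19 = 4/95.
Numerically: ≈ 0.042.
(Since a = 19 > μ = 0.800, the bound 4/95 is < 1 and informative.)

P[X ≥ 19] ≤ 4/95 ≈ 0.042.


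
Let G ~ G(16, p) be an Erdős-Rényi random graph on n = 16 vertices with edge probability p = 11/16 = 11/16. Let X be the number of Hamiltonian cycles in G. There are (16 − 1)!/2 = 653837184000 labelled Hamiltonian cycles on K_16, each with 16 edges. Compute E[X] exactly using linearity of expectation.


K_16 has (16 − 1)!/2 = 653837184000 labelled Hamiltonian cycles.
For each such Hamiltonian cycle H, let X_H = 1 if all 16 edges of H are present in G. Then P[X_H = 1] = p^{16} = (11/16)^{16} = 45949729863572161/18446744073709551616.
By linearity of expectation: E[X] = Σ_H E[X_H] = 653837184000 · p^{16} = 653837184000 · 45949729863572161/18446744073709551616 = 29339494120662818290072875/18014398509481984.
Numerically: E[X] ≈ 1.629e+09.

E[X] = 653837184000 · (11/16)^{16} = 29339494120662818290072875/18014398509481984 ≈ 1.629e+09.


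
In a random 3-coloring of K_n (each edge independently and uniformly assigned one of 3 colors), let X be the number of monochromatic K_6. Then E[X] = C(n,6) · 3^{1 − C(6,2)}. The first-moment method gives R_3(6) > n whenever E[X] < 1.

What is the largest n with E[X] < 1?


We need C(n, 6) · 3^{1 − 15} < 1, i.e. C(n, 6) < 3^{15 − 1} = 4782969.
Check values of n near the boundary:
  n = 39: C(39, 6) = 3262623; 3262623 < 4782969? YES
  n = 40: C(40, 6) = 3838380; 3838380 < 4782969? YES
  n = 41: C(41, 6) = 4496388; 4496388 < 4782969? YES
  n = 42: C(42, 6) = 5245786; 5245786 < 4782969? NO
The largest n with C(n, 6) < 4782969 is n = 41 (where E[X] = 1498796/1594323 ≈ 0.9400830). Hence R_3(6) > 41, i.e. R_3(6) ≥ 42.

Largest n = 41; hence R_3(6) > 41.


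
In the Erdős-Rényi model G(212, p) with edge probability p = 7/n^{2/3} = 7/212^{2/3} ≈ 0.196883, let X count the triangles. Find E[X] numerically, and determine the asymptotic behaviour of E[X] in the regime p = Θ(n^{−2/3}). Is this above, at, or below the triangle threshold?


Number of potential triangles: C(212, 3) = 1565620.
Each occurs with probability p³ ≈ (0.196883)³ ≈ 7.63171947e-03.
By linearity: E[X] = C(212, 3)·p³ ≈ 1565620 · 7.63171947e-03 ≈ 11948.372642.
Since α = 2/3 < 1, p = c/n^{2/3} ≫ 1/n is above the triangle threshold p ~ 1/n. Asymptotically E[X] ~ (c³/6)·n^{3(1−α)} = (7³/6)·n^{1} → ∞; triangles are abundant w.h.p.

E[X] ≈ 11948.372642; in regime p = Θ(1/n^{2/3}) E[X] diverges (above the triangle threshold p ~ 1/n).


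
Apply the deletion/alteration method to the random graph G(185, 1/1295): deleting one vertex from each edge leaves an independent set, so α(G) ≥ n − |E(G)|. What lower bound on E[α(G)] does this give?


E[|E(G)|] = C(185, 2)·p = 17020 · (1/1295) = 92/7.
E[α(G)] ≥ n − E[|E(G)|] = 185 − 92/7 = 1203/7.
Numerically: ≈ 171.857143.
(This is only a lower bound; the true E[α(G)] may be larger.)

E[α(G)] ≥ 1203/7 ≈ 171.857143.


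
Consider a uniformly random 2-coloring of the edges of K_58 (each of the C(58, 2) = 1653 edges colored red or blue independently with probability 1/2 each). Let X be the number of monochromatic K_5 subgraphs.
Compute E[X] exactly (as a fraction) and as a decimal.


Let X = Σ_S X_S over the C(58, 5) = 4582116 subsets S of size 5, where X_S = 1 if the K_5 on S is monochromatic.
For a fixed S, the K_5 on S has C(5, 2) = 10 edges. P[all 10 edges red] = (1/2)^10, and likewise for blue, so P[monochromatic] = 2·(1/2)^10 = 2^{1 − 10} = 1/512.
By linearity of expectation: E[X] = C(58, 5) · 2^{1 − 10} = 4582116 · 1/512 = 1145529/128.
Numerically: E[X] ≈ 8949.445.

E[X] = C(58,5)·2^(1−C(5,2)) = 1145529/128 ≈ 8949.445.


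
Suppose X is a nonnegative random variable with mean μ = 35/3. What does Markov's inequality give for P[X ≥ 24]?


μ = E[X] = 35/3, a = 24.
Markov: P[X ≥ 24] ≤ μ/a = (35/3)/24 = 35/72.
Numerically: ≈ 0.4861.
(Since a = 24 > μ = 11.6667, the bound 35/72 is < 1 and informative.)

P[X ≥ 24] ≤ 35/72 ≈ 0.4861.


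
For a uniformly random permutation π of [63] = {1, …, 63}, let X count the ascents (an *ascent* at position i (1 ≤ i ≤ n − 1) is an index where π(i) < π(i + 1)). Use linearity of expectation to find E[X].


Write X = Σ X_I over i = 1, …, 62, with X_I the indicator of one ascent.
There are 62 indicators.
For each fixed i, the pair (π(i), π(i+1)) is a uniformly random ordered pair of distinct values from {1, …, 63}; by symmetry P[π(i) < π(i+1)] = 1/2.
By linearity: E[X] = 62 · (1/2) = (63 − 1) · (1/2) = 31 ≈ 31.000000.

E[X] = 31 = 31.000000.


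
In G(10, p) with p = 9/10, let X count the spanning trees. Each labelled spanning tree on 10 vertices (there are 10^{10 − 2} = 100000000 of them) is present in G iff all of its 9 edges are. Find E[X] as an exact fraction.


K_10 has 10^{10 − 2} = 100000000 labelled spanning trees.
For each such spanning tree H, let X_H = 1 if all 9 edges of H are present in G. Then P[X_H = 1] = p^{9} = (9/10)^{9} = 387420489/1000000000.
By linearity of expectation: E[X] = Σ_H E[X_H] = 100000000 · p^{9} = 100000000 · 387420489/1000000000 = 387420489/10.
Numerically: E[X] ≈ 3.8742e+07.

E[X] = 100000000 · (9/10)^{9} = 387420489/10 ≈ 3.8742e+07.


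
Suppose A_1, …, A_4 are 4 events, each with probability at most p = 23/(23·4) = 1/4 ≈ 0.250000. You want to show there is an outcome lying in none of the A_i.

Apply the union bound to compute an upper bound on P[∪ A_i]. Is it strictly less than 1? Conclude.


Union bound: P[∪_{i=1}^{4} A_i] ≤ Σ_i P[A_i] ≤ 4·p = 4·(1/4) = 1.
Numerically: 1 ≈ 1.000000.
Is 1 < 1? NO.
Since the bound 1 is ≥ 1, the union bound is uninformative here; it does NOT by itself certify existence.

4·p = 1 ≈ 1.000000; existence NOT certified by the union bound.


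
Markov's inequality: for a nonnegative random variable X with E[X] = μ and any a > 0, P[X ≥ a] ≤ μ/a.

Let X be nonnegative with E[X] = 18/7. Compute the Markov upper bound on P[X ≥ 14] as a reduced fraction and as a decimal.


μ = E[X] = 18/7, a = 14.
Markov: P[X ≥ 14] ≤ μ/a = (18/7)/14 = 9/49.
Numerically: ≈ 0.184.
(Since a = 14 > μ = 2.571, the bound 9/49 is < 1 and informative.)

P[X ≥ 14] ≤ 9/49 ≈ 0.184.


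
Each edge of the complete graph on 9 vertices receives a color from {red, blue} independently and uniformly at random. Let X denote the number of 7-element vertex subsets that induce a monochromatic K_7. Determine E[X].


Let X = Σ_S X_S over the C(9, 7) = 36 subsets S of size 7, where X_S = 1 if the K_7 on S is monochromatic.
For a fixed S, the K_7 on S has C(7, 2) = 21 edges. P[all 21 edges red] = (1/2)^21, and likewise for blue, so P[monochromatic] = 2·(1/2)^21 = 2^{1 − 21} = 1/1048576.
Summing: E[X] = C(9, 7) · 2^{1 − 21} = 36 · 1/1048576 = 9/262144.
Numerically: E[X] ≈ 0.00003.

E[X] = C(9,7)·2^(1−C(7,2)) = 9/262144 ≈ 0.00003.


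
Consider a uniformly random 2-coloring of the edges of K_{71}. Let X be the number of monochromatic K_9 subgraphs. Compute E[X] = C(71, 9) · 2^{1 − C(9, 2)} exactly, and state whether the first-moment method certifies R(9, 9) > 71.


E[X] = C(71, 9) · 2^{1 − 36} = 74473879480 · 2^{−35} = 74473879480/34359738368.
As a reduced fraction: E[X] = 9309234935/4294967296 ≈ 2.167.
Is E[X] < 1? NO.
Since E[X] ≥ 1, the first-moment bound is inconclusive at n = 71; it does NOT by itself certify R(9, 9) > 71.

E[X] = 9309234935/4294967296 ≈ 2.167; E[X] ≥ 1; first-moment method inconclusive here.


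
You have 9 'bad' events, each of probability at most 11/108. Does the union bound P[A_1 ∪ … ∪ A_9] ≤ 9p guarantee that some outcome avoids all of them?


Union bound: P[∪_{i=1}^{9} A_i] ≤ Σ_i P[A_i] ≤ 9·p = 9·(11/108) = 11/12.
Numerically: 11/12 ≈ 0.9166667.
Is 11/12 < 1? YES.
Since P[∪ A_i] ≤ 11/12 < 1, the complement has P[∩ A_i^c] ≥ 1 − 11/12 = 1/12 > 0, so some outcome avoids every A_i.

9·p = 11/12 ≈ 0.9166667; existence CERTIFIED by the union bound.


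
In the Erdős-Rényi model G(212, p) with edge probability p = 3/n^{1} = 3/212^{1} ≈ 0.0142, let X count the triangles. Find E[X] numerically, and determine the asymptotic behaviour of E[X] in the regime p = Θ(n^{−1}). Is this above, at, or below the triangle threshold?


Number of potential triangles: C(212, 3) = 1565620.
Each occurs with probability p³ ≈ (0.0142)³ ≈ 2.83372e-06.
By linearity: E[X] = C(212, 3)·p³ ≈ 1565620 · 2.83372e-06 ≈ 4.437.
Here α = 1, so p = 3/n is exactly at the triangle threshold p ~ 1/n. Asymptotically E[X] → c³/6 = 3³/6 = 9/2 ≈ 4.500, a bounded constant. In this regime the triangle count is asymptotically Poisson(c³/6).

E[X] ≈ 4.437; in regime p = Θ(1/n^{1}) E[X] stays bounded (at the triangle threshold p ~ 1/n).


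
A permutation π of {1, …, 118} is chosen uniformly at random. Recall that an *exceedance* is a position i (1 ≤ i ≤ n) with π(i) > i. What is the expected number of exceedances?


Write X = Σ_{i=1}^{118} X_i, where X_i = 1_{π(i) > i}.
For each fixed i, π(i) is uniform over {1, …, 118} (marginal of a uniform permutation), so P[π(i) > i] = (n − i)/n. Summing: Σ_{i=1}^{118} (n − i)/n = (0 + 1 + … + 117)/118 = 118(118 − 1)/(2·118) = (118 − 1)/2.
Hence E[X] = Σ_{i=1}^{118} (118 − i)/118 = 117/2 ≈ 58.500.

E[X] = 117/2 = 58.500.


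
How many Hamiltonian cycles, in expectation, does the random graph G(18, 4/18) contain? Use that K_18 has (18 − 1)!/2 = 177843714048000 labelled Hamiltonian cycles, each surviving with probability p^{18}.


K_18 has (18 − 1)!/2 = 177843714048000 labelled Hamiltonian cycles.
For each such Hamiltonian cycle H, let X_H = 1 if all 18 edges of H are present in G. Then P[X_H = 1] = p^{18} = (2/9)^{18} = 262144/150094635296999121.
By linearity of expectation: E[X] = Σ_H E[X_H] = 177843714048000 · p^{18} = 177843714048000 · 262144/150094635296999121 = 63951526166528000/205891132094649.
Numerically: E[X] ≈ 311.

E[X] = 177843714048000 · (2/9)^{18} = 63951526166528000/205891132094649 ≈ 311.


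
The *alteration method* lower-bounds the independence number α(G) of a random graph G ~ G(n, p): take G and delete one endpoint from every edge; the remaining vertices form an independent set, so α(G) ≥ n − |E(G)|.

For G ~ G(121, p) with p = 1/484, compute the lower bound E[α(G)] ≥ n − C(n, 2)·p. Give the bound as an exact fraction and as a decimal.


E[|E(G)|] = C(121, 2)·p = 7260 · (1/484) = 15.
E[α(G)] ≥ n − E[|E(G)|] = 121 − 15 = 106.
Numerically: ≈ 106.00000.
(This is only a lower bound; the true E[α(G)] may be larger.)

E[α(G)] ≥ 106 ≈ 106.00000.


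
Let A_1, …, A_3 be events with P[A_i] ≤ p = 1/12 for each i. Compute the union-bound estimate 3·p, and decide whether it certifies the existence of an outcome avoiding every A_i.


Union bound: P[∪_{i=1}^{3} A_i] ≤ Σ_i P[A_i] ≤ 3·p = 3·(1/12) = 1/4.
Numerically: 1/4 ≈ 0.2500.
Is 1/4 < 1? YES.
Since P[∪ A_i] ≤ 1/4 < 1, the complement has P[∩ A_i^c] ≥ 1 − 1/4 = 3/4 > 0, so some outcome avoids every A_i.

3·p = 1/4 ≈ 0.2500; existence CERTIFIED by the union bound.


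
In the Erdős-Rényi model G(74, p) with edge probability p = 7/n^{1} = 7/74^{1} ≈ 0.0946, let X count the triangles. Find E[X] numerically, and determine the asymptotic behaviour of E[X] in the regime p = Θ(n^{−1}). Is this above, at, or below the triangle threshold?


Number of potential triangles: C(74, 3) = 64824.
Each occurs with probability p³ ≈ (0.0946)³ ≈ 8.46445e-04.
By linearity: E[X] = C(74, 3)·p³ ≈ 64824 · 8.46445e-04 ≈ 54.870.
Here α = 1, so p = 7/n is exactly at the triangle threshold p ~ 1/n. Asymptotically E[X] → c³/6 = 7³/6 = 343/6 ≈ 57.167, a bounded constant. In this regime the triangle count is asymptotically Poisson(c³/6).

E[X] ≈ 54.870; in regime p = Θ(1/n^{1}) E[X] stays bounded (at the triangle threshold p ~ 1/n).


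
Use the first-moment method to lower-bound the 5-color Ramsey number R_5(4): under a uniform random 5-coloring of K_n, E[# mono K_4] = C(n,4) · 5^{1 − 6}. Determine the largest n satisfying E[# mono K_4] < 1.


We need C(n, 4) · 5^{1 − 6} < 1, i.e. C(n, 4) < 5^{6 − 1} = 3125.
Check values of n near the boundary:
  n = 13: C(13, 4) = 715; 715 < 3125? YES
  n = 14: C(14, 4) = 1001; 1001 < 3125? YES
  n = 15: C(15, 4) = 1365; 1365 < 3125? YES
  n = 16: C(16, 4) = 1820; 1820 < 3125? YES
  n = 17: C(17, 4) = 2380; 2380 < 3125? YES
  n = 18: C(18, 4) = 3060; 3060 < 3125? YES
  n = 19: C(19, 4) = 3876; 3876 < 3125? NO
The largest n with C(n, 4) < 3125 is n = 18 (where E[X] = 612/625 ≈ 0.97920). Hence R_5(4) > 18, i.e. R_5(4) ≥ 19.

Largest n = 18; hence R_5(4) > 18.


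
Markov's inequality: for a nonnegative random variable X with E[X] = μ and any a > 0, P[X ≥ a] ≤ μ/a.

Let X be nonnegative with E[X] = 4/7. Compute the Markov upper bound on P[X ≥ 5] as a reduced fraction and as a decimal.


μ = E[X] = 4/7, a = 5.
Markov: P[X ≥ 5] ≤ μ/a = (4/7)/5 = 4/35.
Numerically: ≈ 0.114286.
(Since a = 5 > μ = 0.571429, the bound 4/35 is < 1 and informative.)

P[X ≥ 5] ≤ 4/35 ≈ 0.114286.


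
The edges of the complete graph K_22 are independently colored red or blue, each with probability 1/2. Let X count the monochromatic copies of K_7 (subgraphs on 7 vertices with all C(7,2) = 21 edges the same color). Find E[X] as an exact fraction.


Let X = Σ_S X_S over the C(22, 7) = 170544 subsets S of size 7, where X_S = 1 if the K_7 on S is monochromatic.
For a fixed S, the K_7 on S has C(7, 2) = 21 edges. P[all 21 edges red] = (1/2)^21, and likewise for blue, so P[monochromatic] = 2·(1/2)^21 = 2^{1 − 21} = 1/1048576.
Summing: E[X] = C(22, 7) · 2^{1 − 21} = 170544 · 1/1048576 = 10659/65536.
Numerically: E[X] ≈ 0.1626.

E[X] = C(22,7)·2^(1−C(7,2)) = 10659/65536 ≈ 0.1626.


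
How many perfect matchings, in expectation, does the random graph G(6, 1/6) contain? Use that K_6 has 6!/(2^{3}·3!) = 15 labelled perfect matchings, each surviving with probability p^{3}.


K_6 has 6!/(2^{3}·3!) = 15 labelled perfect matchings.
For each such perfect matching H, let X_H = 1 if all 3 edges of H are present in G. Then P[X_H = 1] = p^{3} = (1/6)^{3} = 1/216.
By linearity of expectation: E[X] = Σ_H E[X_H] = 15 · p^{3} = 15 · 1/216 = 5/72.
Numerically: E[X] ≈ 0.0694444.

E[X] = 15 · (1/6)^{3} = 5/72 ≈ 0.0694444.


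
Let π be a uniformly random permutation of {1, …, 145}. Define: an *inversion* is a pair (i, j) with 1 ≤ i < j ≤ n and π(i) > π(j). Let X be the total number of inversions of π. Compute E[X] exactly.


Write X = Σ X_I over the C(145, 2) = 10440 pairs i < j, with X_I the indicator of one inversion.
There are 10440 indicators.
For each fixed pair i < j, the values π(i) and π(j) are two distinct elements of {1, …, 145} in uniformly random order; by symmetry P[π(i) > π(j)] = 1/2.
By linearity: E[X] = 10440 · (1/2) = C(145, 2) · (1/2) = 10440/2 = 5220 ≈ 5220.0000.

E[X] = 5220 = 5220.0000.


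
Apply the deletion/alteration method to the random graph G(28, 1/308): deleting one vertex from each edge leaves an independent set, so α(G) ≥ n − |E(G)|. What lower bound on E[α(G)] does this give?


E[|E(G)|] = C(28, 2)·p = 378 · (1/308) = 27/22.
E[α(G)] ≥ n − E[|E(G)|] = 28 − 27/22 = 589/22.
Numerically: ≈ 26.772727.
(This is only a lower bound; the true E[α(G)] may be larger.)

E[α(G)] ≥ 589/22 ≈ 26.772727.


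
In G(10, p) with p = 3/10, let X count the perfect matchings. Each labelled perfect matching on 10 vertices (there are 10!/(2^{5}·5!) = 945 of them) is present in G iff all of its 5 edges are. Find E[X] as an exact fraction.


K_10 has 10!/(2^{5}·5!) = 945 labelled perfect matchings.
For each such perfect matching H, let X_H = 1 if all 5 edges of H are present in G. Then P[X_H = 1] = p^{5} = (3/10)^{5} = 243/100000.
Summing the indicators: E[X] = Σ_H E[X_H] = 945 · p^{5} = 945 · 243/100000 = 45927/20000.
Numerically: E[X] ≈ 2.29635.

E[X] = 945 · (3/10)^{5} = 45927/20000 ≈ 2.29635.


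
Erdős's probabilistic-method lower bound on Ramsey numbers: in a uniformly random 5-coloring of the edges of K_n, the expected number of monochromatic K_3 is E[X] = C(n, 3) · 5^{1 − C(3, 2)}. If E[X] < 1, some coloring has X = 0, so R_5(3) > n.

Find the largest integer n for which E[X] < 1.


We need C(n, 3) · 5^{1 − 3} < 1, i.e. C(n, 3) < 5^{3 − 1} = 25.
Check values of n near the boundary:
  n = 5: C(5, 3) = 10; 10 < 25? YES
  n = 6: C(6, 3) = 20; 20 < 25? YES
  n = 7: C(7, 3) = 35; 35 < 25? NO
The largest n with C(n, 3) < 25 is n = 6 (where E[X] = 4/5 ≈ 0.800000). Hence R_5(3) > 6, i.e. R_5(3) ≥ 7.

Largest n = 6; hence R_5(3) > 6.


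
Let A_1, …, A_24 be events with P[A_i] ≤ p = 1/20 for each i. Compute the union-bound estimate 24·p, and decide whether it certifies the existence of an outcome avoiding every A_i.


Union bound: P[∪_{i=1}^{24} A_i] ≤ Σ_i P[A_i] ≤ 24·p = 24·(1/20) = 6/5.
Numerically: 6/5 ≈ 1.2000000.
Is 6/5 < 1? NO.
Since the bound 6/5 is ≥ 1, the union bound is uninformative here; it does NOT by itself certify existence.

24·p = 6/5 ≈ 1.2000000; existence NOT certified by the union bound.


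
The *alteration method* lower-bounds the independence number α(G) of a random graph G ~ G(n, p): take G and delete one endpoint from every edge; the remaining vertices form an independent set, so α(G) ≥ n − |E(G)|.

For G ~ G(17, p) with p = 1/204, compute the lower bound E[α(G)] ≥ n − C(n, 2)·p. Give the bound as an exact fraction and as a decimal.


E[|E(G)|] = C(17, 2)·p = 136 · (1/204) = 2/3.
E[α(G)] ≥ n − E[|E(G)|] = 17 − 2/3 = 49/3.
Numerically: ≈ 16.333.
(This is only a lower bound; the true E[α(G)] may be larger.)

E[α(G)] ≥ 49/3 ≈ 16.333.


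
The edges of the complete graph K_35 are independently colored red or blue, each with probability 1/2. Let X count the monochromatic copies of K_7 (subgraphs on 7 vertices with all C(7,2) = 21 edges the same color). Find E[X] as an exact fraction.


Let X = Σ_S X_S over the C(35, 7) = 6724520 subsets S of size 7, where X_S = 1 if the K_7 on S is monochromatic.
For a fixed S, the K_7 on S has C(7, 2) = 21 edges. P[all 21 edges red] = (1/2)^21, and likewise for blue, so P[monochromatic] = 2·(1/2)^21 = 2^{1 − 21} = 1/1048576.
By linearity of expectation: E[X] = C(35, 7) · 2^{1 − 21} = 6724520 · 1/1048576 = 840565/131072.
Numerically: E[X] ≈ 6.413.

E[X] = C(35,7)·2^(1−C(7,2)) = 840565/131072 ≈ 6.413.


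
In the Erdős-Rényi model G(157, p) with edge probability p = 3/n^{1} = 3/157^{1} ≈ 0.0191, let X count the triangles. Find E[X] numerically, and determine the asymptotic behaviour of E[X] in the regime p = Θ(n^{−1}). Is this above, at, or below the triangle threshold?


Number of potential triangles: C(157, 3) = 632710.
Each occurs with probability p³ ≈ (0.0191)³ ≈ 6.97694e-06.
By linearity: E[X] = C(157, 3)·p³ ≈ 632710 · 6.97694e-06 ≈ 4.414.
Here α = 1, so p = 3/n is exactly at the triangle threshold p ~ 1/n. Asymptotically E[X] → c³/6 = 3³/6 = 9/2 ≈ 4.500, a bounded constant. In this regime the triangle count is asymptotically Poisson(c³/6).

E[X] ≈ 4.414; in regime p = Θ(1/n^{1}) E[X] stays bounded (at the triangle threshold p ~ 1/n).


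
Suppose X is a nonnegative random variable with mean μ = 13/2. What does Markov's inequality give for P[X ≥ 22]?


μ = E[X] = 13/2, a = 22.
Markov: P[X ≥ 22] ≤ μ/a = (13/2)/22 = 13/44.
Numerically: ≈ 0.29545.
(Since a = 22 > μ = 6.50000, the bound 13/44 is < 1 and informative.)

P[X ≥ 22] ≤ 13/44 ≈ 0.29545.


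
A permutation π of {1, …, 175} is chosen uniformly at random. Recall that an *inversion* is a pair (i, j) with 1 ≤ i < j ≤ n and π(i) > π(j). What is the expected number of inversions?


Write X = Σ X_I over the C(175, 2) = 15225 pairs i < j, with X_I the indicator of one inversion.
There are 15225 indicators.
For each fixed pair i < j, the values π(i) and π(j) are two distinct elements of {1, …, 175} in uniformly random order; by symmetry P[π(i) > π(j)] = 1/2.
By linearity: E[X] = 15225 · (1/2) = C(175, 2) · (1/2) = 15225/2 = 15225/2 ≈ 7612.500000.

E[X] = 15225/2 = 7612.500000.


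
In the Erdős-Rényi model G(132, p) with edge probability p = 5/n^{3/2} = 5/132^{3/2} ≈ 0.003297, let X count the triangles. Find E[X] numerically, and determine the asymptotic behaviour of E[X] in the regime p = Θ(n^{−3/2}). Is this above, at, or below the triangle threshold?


Number of potential triangles: C(132, 3) = 374660.
Each occurs with probability p³ ≈ (0.003297)³ ≈ 3.583664e-08.
By linearity: E[X] = C(132, 3)·p³ ≈ 374660 · 3.583664e-08 ≈ 0.0134.
Since α = 3/2 > 1, p = c/n^{3/2} = o(1/n) is below the triangle threshold p ~ 1/n. Asymptotically E[X] ~ (c³/6)·n^{3(1−α)} = (5³/6)·n^{-1.5} → 0, so by Markov's inequality G has no triangles w.h.p.

E[X] ≈ 0.0134; in regime p = Θ(1/n^{3/2}) E[X] tends to 0 (below the triangle threshold p ~ 1/n).


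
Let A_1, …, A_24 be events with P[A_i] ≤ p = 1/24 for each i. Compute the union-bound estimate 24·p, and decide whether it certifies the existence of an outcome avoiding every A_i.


Union bound: P[∪_{i=1}^{24} A_i] ≤ Σ_i P[A_i] ≤ 24·p = 24·(1/24) = 1.
Numerically: 1 ≈ 1.00000.
Is 1 < 1? NO.
Since the bound 1 is ≥ 1, the union bound is uninformative here; it does NOT by itself certify existence.

24·p = 1 ≈ 1.00000; existence NOT certified by the union bound.


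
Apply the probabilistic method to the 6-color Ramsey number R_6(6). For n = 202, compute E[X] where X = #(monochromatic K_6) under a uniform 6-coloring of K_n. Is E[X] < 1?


E[X] = C(202, 6) · 6^{1 − 15} = 87544611330 · 6^{−14} = 87544611330/78364164096.
As a reduced fraction: E[X] = 14590768555/13060694016 ≈ 1.1172.
Is E[X] < 1? NO.
Since E[X] ≥ 1, the first-moment bound is inconclusive at n = 202; it does NOT by itself certify R_6(6) > 202.

E[X] = 14590768555/13060694016 ≈ 1.1172; E[X] ≥ 1; first-moment method inconclusive here.


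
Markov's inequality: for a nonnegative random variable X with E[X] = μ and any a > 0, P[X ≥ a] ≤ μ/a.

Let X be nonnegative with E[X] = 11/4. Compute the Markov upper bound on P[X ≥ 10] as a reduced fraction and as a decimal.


μ = E[X] = 11/4, a = 10.
Markov: P[X ≥ 10] ≤ μ/a = (11/4)/10 = 11/40.
Numerically: ≈ 0.2750.
(Since a = 10 > μ = 2.7500, the bound 11/40 is < 1 and informative.)

P[X ≥ 10] ≤ 11/40 ≈ 0.2750.


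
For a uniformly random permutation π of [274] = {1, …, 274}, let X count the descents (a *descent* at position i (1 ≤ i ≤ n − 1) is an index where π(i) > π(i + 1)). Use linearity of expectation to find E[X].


Write X = Σ X_I over i = 1, …, 273, with X_I the indicator of one descent.
There are 273 indicators.
For each fixed i, the pair (π(i), π(i+1)) is a uniformly random ordered pair of distinct values from {1, …, 274}; by symmetry P[π(i) > π(i+1)] = 1/2.
By linearity: E[X] = 273 · (1/2) = (274 − 1) · (1/2) = 273/2 ≈ 136.50000.

E[X] = 273/2 = 136.50000.


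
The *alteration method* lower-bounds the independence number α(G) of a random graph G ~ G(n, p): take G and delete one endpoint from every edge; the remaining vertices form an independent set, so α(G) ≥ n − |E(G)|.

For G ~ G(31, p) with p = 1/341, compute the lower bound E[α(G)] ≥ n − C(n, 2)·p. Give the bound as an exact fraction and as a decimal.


E[|E(G)|] = C(31, 2)·p = 465 · (1/341) = 15/11.
E[α(G)] ≥ n − E[|E(G)|] = 31 − 15/11 = 326/11.
Numerically: ≈ 29.63636.
(This is only a lower bound; the true E[α(G)] may be larger.)

E[α(G)] ≥ 326/11 ≈ 29.63636.


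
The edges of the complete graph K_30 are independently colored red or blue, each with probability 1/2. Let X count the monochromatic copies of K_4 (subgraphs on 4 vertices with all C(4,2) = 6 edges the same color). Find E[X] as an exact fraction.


Let X = Σ_S X_S over the C(30, 4) = 27405 subsets S of size 4, where X_S = 1 if the K_4 on S is monochromatic.
For a fixed S, the K_4 on S has C(4, 2) = 6 edges. P[all 6 edges red] = (1/2)^6, and likewise for blue, so P[monochromatic] = 2·(1/2)^6 = 2^{1 − 6} = 1/32.
By linearity of expectation: E[X] = C(30, 4) · 2^{1 − 6} = 27405 · 1/32 = 27405/32.
Numerically: E[X] ≈ 856.4062.

E[X] = C(30,4)·2^(1−C(4,2)) = 27405/32 ≈ 856.4062.


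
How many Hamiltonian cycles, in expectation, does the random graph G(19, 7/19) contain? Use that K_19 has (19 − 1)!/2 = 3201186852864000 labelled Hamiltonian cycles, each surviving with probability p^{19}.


K_19 has (19 − 1)!/2 = 3201186852864000 labelled Hamiltonian cycles.
For each such Hamiltonian cycle H, let X_H = 1 if all 19 edges of H are present in G. Then P[X_H = 1] = p^{19} = (7/19)^{19} = 11398895185373143/1978419655660313589123979.
By linearity: E[X] = Σ_H E[X_H] = 3201186852864000 · p^{19} = 3201186852864000 · 11398895185373143/1978419655660313589123979 = 36489993404591253525678231552000/1978419655660313589123979.
Numerically: E[X] ≈ 1.844e+07.

E[X] = 3201186852864000 · (7/19)^{19} = 36489993404591253525678231552000/1978419655660313589123979 ≈ 1.844e+07.


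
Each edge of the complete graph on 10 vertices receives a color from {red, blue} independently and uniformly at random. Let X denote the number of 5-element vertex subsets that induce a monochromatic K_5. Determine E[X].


Let X = Σ_S X_S over the C(10, 5) = 252 subsets S of size 5, where X_S = 1 if the K_5 on S is monochromatic.
For a fixed S, the K_5 on S has C(5, 2) = 10 edges. P[all 10 edges red] = (1/2)^10, and likewise for blue, so P[monochromatic] = 2·(1/2)^10 = 2^{1 − 10} = 1/512.
By linearity of expectation: E[X] = C(10, 5) · 2^{1 − 10} = 252 · 1/512 = 63/128.
Numerically: E[X] ≈ 0.492188.

E[X] = C(10,5)·2^(1−C(5,2)) = 63/128 ≈ 0.492188.


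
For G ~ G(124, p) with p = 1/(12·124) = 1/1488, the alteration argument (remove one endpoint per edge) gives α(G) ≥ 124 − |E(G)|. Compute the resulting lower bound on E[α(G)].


E[|E(G)|] = C(124, 2)·p = 7626 · (1/1488) = 41/8.
E[α(G)] ≥ n − E[|E(G)|] = 124 − 41/8 = 951/8.
Numerically: ≈ 118.875.
(This is only a lower bound; the true E[α(G)] may be larger.)

E[α(G)] ≥ 951/8 ≈ 118.875.


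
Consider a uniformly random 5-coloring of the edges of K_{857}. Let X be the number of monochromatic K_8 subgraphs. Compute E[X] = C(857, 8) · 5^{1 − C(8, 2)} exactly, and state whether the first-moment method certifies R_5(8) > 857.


E[X] = C(857, 8) · 5^{1 − 28} = 6983854138365964575 · 5^{−27} = 6983854138365964575/7450580596923828125.
As a reduced fraction: E[X] = 279354165534638583/298023223876953125 ≈ 0.937.
Is E[X] < 1? YES.
Since E[X] < 1, there exists a 5-coloring of K_{857} with no monochromatic K_8; hence R_5(8) > 857.

E[X] = 279354165534638583/298023223876953125 ≈ 0.937; E[X] < 1, so R_5(8) > 857.


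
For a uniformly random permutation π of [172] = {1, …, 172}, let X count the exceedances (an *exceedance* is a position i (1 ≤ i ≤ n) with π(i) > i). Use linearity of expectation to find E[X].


Write X = Σ_{i=1}^{172} X_i, where X_i = 1_{π(i) > i}.
For each fixed i, π(i) is uniform over {1, …, 172} (marginal of a uniform permutation), so P[π(i) > i] = (n − i)/n. Summing: Σ_{i=1}^{172} (n − i)/n = (0 + 1 + … + 171)/172 = 172(172 − 1)/(2·172) = (172 − 1)/2.
Hence E[X] = Σ_{i=1}^{172} (172 − i)/172 = 171/2 ≈ 85.50000.

E[X] = 171/2 = 85.50000.


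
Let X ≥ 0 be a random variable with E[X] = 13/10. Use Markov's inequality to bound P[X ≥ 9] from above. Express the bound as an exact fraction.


μ = E[X] = 13/10, a = 9.
Markov: P[X ≥ 9] ≤ μ/a = (13/10)/9 = 13/90.
Numerically: ≈ 0.1444.
(Since a = 9 > μ = 1.3000, the bound 13/90 is < 1 and informative.)

P[X ≥ 9] ≤ 13/90 ≈ 0.1444.


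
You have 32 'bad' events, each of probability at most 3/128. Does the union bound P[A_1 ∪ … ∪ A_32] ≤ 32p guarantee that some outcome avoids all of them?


Union bound: P[∪_{i=1}^{32} A_i] ≤ Σ_i P[A_i] ≤ 32·p = 32·(3/128) = 3/4.
Numerically: 3/4 ≈ 0.7500.
Is 3/4 < 1? YES.
Since P[∪ A_i] ≤ 3/4 < 1, the complement has P[∩ A_i^c] ≥ 1 − 3/4 = 1/4 > 0, so some outcome avoids every A_i.

32·p = 3/4 ≈ 0.7500; existence CERTIFIED by the union bound.
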